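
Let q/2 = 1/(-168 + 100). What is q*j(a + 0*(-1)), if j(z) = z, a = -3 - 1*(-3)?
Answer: 0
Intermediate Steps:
a = 0 (a = -3 + 3 = 0)
q = -1/34 (q = 2/(-168 + 100) = 2/(-68) = 2*(-1/68) = -1/34 ≈ -0.029412)
q*j(a + 0*(-1)) = -(0 + 0*(-1))/34 = -(0 + 0)/34 = -1/34*0 = 0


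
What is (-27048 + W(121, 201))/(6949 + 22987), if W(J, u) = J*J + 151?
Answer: -766/1871 ≈ -0.40941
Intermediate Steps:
W(J, u) = 151 + J² (W(J, u) = J² + 151 = 151 + J²)
(-27048 + W(121, 201))/(6949 + 22987) = (-27048 + (151 + 121²))/(6949 + 22987) = (-27048 + (151 + 14641))/29936 = (-27048 + 14792)*(1/29936) = -12256*1/29936 = -766/1871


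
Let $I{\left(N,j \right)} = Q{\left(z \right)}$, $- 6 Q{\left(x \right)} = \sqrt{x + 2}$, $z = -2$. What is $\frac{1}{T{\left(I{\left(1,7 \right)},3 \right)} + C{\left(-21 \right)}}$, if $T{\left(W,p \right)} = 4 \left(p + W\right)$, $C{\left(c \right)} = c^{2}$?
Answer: $\frac{1}{453} \approx 0.0022075$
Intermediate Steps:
$Q{\left(x \right)} = - \frac{\sqrt{2 + x}}{6}$ ($Q{\left(x \right)} = - \frac{\sqrt{x + 2}}{6} = - \frac{\sqrt{2 + x}}{6}$)
$I{\left(N,j \right)} = 0$ ($I{\left(N,j \right)} = - \frac{\sqrt{2 - 2}}{6} = - \frac{\sqrt{0}}{6} = \left(- \frac{1}{6}\right) 0 = 0$)
$T{\left(W,p \right)} = 4 W + 4 p$ ($T{\left(W,p \right)} = 4 \left(W + p\right) = 4 W + 4 p$)
$\frac{1}{T{\left(I{\left(1,7 \right)},3 \right)} + C{\left(-21 \right)}} = \frac{1}{\left(4 \cdot 0 + 4 \cdot 3\right) + \left(-21\right)^{2}} = \frac{1}{\left(0 + 12\right) + 441} = \frac{1}{12 + 441} = \frac{1}{453}$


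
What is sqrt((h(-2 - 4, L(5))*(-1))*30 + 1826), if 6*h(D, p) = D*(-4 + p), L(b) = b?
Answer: 8*sqrt(29) ≈ 43.081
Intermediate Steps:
h(D, p) = D*(-4 + p)/6 (h(D, p) = (D*(-4 + p))/6 = D*(-4 + p)/6)
sqrt((h(-2 - 4, L(5))*(-1))*30 + 1826) = sqrt((((-2 - 4)*(-4 + 5)/6)*(-1))*30 + 1826) = sqrt((((1/6)*(-6)*1)*(-1))*30 + 1826) = sqrt(-1*(-1)*30 + 1826) = sqrt(1*30 + 1826) = sqrt(30 + 1826) = sqrt(1856) = 8*sqrt(29)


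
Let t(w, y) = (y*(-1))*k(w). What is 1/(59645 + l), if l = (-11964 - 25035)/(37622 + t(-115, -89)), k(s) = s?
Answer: 3043/181495624 ≈ 1.6766e-5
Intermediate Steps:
t(w, y) = -w*y (t(w, y) = (y*(-1))*w = (-y)*w = -w*y)
l = -4111/3043 (l = (-11964 - 25035)/(37622 - 1*(-115)*(-89)) = -36999/(37622 - 10235) = -36999/27387 = -36999*1/27387 = -4111/3043 ≈ -1.3510)
1/(59645 + l) = 1/(59645 - 4111/3043) = 1/(181495624/3043) = 3043/181495624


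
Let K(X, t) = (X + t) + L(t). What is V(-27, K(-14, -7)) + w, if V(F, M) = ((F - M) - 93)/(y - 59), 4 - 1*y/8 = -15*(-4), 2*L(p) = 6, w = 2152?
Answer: 363722/169 ≈ 2152.2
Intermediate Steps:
L(p) = 3 (L(p) = (1/2)*6 = 3)
K(X, t) = 3 + X + t (K(X, t) = (X + t) + 3 = 3 + X + t)
y = -448 (y = 32 - (-120)*(-4) = 32 - 8*60 = 32 - 480 = -448)
V(F, M) = 31/169 - F/507 + M/507 (V(F, M) = ((F - M) - 93)/(-448 - 59) = (-93 + F - M)/(-507) = (-93 + F - M)*(-1/507) = 31/169 - F/507 + M/507)
V(-27, K(-14, -7)) + w = (31/169 - 1/507*(-27) + (3 - 14 - 7)/507) + 2152 = (31/169 + 9/169 + (1/507)*(-18)) + 2152 = (31/169 + 9/169 - 6/169) + 2152 = 34/169 + 2152 = 363722/169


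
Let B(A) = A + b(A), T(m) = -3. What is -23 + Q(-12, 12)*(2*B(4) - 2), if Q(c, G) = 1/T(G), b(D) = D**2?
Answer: -107/3 ≈ -35.667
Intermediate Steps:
Q(c, G) = -1/3 (Q(c, G) = 1/(-3) = -1/3)
B(A) = A + A**2
-23 + Q(-12, 12)*(2*B(4) - 2) = -23 - (2*(4*(1 + 4)) - 2)/3 = -23 - (2*(4*5) - 2)/3 = -23 - (2*20 - 2)/3 = -23 - (40 - 2)/3 = -23 - 1/3*38 = -23 - 38/3 = -107/3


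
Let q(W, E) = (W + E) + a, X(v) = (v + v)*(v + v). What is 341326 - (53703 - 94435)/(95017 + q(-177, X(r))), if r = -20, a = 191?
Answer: 32982713438/96631 ≈ 3.4133e+5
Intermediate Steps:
X(v) = 4*v**2 (X(v) = (2*v)*(2*v) = 4*v**2)
q(W, E) = 191 + E + W (q(W, E) = (W + E) + 191 = (E + W) + 191 = 191 + E + W)
341326 - (53703 - 94435)/(95017 + q(-177, X(r))) = 341326 - (53703 - 94435)/(95017 + (191 + 4*(-20)**2 - 177)) = 341326 - (-40732)/(95017 + (191 + 4*400 - 177)) = 341326 - (-40732)/(95017 + (191 + 1600 - 177)) = 341326 - (-40732)/(95017 + 1614) = 341326 - (-40732)/96631 = 341326 - 1*(-40732/96631) = 341326 + 40732/96631 = 32982713438/96631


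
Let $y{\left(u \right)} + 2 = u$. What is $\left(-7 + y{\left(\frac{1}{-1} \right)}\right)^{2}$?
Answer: $100$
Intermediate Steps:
$y{\left(u \right)} = -2 + u$
$\left(-7 + y{\left(\frac{1}{-1} \right)}\right)^{2} = \left(-7 - \left(2 - \frac{1}{-1}\right)\right)^{2} = \left(-7 - 3\right)^{2} = \left(-10\right)^{2} = 100$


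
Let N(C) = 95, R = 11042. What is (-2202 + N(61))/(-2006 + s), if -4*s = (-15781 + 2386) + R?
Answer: 8428/5671 ≈ 1.4862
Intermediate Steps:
s = 2353/4 (s = -((-15781 + 2386) + 11042)/4 = -(-13395 + 11042)/4 = -1/4*(-2353) = 2353/4 ≈ 588.25)
(-2202 + N(61))/(-2006 + s) = (-2202 + 95)/(-2006 + 2353/4) = -2107/(-5671/4) = -2107*(-4/5671) = 8428/5671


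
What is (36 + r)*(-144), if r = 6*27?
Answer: -28512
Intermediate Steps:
r = 162
(36 + r)*(-144) = (36 + 162)*(-144) = 198*(-144) = -28512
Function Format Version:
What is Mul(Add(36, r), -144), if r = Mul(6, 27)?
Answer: -28512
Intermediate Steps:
r = 162
Mul(Add(36, r), -144) = Mul(Add(36, 162), -144) = Mul(198, -144) = -28512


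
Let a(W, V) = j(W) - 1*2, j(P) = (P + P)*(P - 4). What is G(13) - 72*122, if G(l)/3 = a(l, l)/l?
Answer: -113496/13 ≈ -8730.5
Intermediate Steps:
j(P) = 2*P*(-4 + P) (j(P) = (2*P)*(-4 + P) = 2*P*(-4 + P))
a(W, V) = -2 + 2*W*(-4 + W) (a(W, V) = 2*W*(-4 + W) - 1*2 = 2*W*(-4 + W) - 2 = -2 + 2*W*(-4 + W))
G(l) = 3*(-2 + 2*l*(-4 + l))/l (G(l) = 3*((-2 + 2*l*(-4 + l))/l) = 3*(-2 + 2*l*(-4 + l))/l)
G(13) - 72*122 = (-24 - 6/13 + 6*13) - 72*122 = (-24 - 6*1/13 + 78) - 8784 = (-24 - 6/13 + 78) - 8784 = 696/13 - 8784 = -113496/13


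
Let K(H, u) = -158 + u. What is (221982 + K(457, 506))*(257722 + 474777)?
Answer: 162856502670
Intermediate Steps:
(221982 + K(457, 506))*(257722 + 474777) = (221982 + (-158 + 506))*(257722 + 474777) = (221982 + 348)*732499 = 222330*732499 = 162856502670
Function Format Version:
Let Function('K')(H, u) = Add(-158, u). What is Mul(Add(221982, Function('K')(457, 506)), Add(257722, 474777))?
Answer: 162856502670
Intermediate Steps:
Mul(Add(221982, Function('K')(457, 506)), Add(257722, 474777)) = Mul(Add(221982, Add(-158, 506)), Add(257722, 474777)) = Mul(Add(221982, 348), 732499) = Mul(222330, 732499) = 162856502670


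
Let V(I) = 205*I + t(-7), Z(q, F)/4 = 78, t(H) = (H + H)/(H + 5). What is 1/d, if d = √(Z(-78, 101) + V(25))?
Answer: √1361/2722 ≈ 0.013553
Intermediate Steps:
t(H) = 2*H/(5 + H) (t(H) = (2*H)/(5 + H) = 2*H/(5 + H))
Z(q, F) = 312 (Z(q, F) = 4*78 = 312)
V(I) = 7 + 205*I (V(I) = 205*I + 2*(-7)/(5 - 7) = 205*I + 2*(-7)/(-2) = 205*I + 2*(-7)*(-½) = 205*I + 7 = 7 + 205*I)
d = 2*√1361 (d = √(312 + (7 + 205*25)) = √(312 + (7 + 5125)) = √(312 + 5132) = √5444 = 2*√1361 ≈ 73.783)
1/d = 1/(2*√1361) = √1361/2722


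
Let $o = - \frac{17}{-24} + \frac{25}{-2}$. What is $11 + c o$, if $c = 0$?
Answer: $11$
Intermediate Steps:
$o = - \frac{283}{24}$ ($o = \left(-17\right) \left(- \frac{1}{24}\right) + 25 \left(- \frac{1}{2}\right) = \frac{17}{24} - \frac{25}{2} = - \frac{283}{24} \approx -11.792$)
$11 + c o = 11 + 0 \left(- \frac{283}{24}\right) = 11 + 0 = 11$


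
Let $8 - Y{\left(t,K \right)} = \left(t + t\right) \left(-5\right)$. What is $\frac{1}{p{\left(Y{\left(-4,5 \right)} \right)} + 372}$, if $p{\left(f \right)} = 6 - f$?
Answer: $\frac{1}{410} \approx 0.002439$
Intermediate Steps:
$Y{\left(t,K \right)} = 8 + 10 t$ ($Y{\left(t,K \right)} = 8 - \left(t + t\right) \left(-5\right) = 8 - 2 t \left(-5\right) = 8 - - 10 t = 8 + 10 t$)
$\frac{1}{p{\left(Y{\left(-4,5 \right)} \right)} + 372} = \frac{1}{\left(6 - \left(8 + 10 \left(-4\right)\right)\right) + 372} = \frac{1}{\left(6 - \left(8 - 40\right)\right) + 372} = \frac{1}{\left(6 - -32\right) + 372} = \frac{1}{\left(6 + 32\right) + 372} = \frac{1}{38 + 372} = \frac{1}{410}$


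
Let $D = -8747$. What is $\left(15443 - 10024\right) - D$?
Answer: $14166$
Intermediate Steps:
$\left(15443 - 10024\right) - D = \left(15443 - 10024\right) - -8747 = \left(15443 - 10024\right) + 8747 = 5419 + 8747 = 14166$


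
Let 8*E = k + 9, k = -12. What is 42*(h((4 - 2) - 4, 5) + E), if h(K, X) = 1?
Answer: 105/4 ≈ 26.250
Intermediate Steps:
E = -3/8 (E = (-12 + 9)/8 = (1/8)*(-3) = -3/8 ≈ -0.37500)
42*(h((4 - 2) - 4, 5) + E) = 42*(1 - 3/8) = 42*(5/8) = 105/4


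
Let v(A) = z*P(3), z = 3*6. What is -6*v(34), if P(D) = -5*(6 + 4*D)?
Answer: 9720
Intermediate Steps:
z = 18
P(D) = -30 - 20*D
v(A) = -1620 (v(A) = 18*(-30 - 20*3) = 18*(-30 - 60) = 18*(-90) = -1620)
-6*v(34) = -6*(-1620) = 9720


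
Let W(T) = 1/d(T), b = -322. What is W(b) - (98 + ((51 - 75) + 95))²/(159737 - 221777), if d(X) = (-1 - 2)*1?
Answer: 2627/20680 ≈ 0.12703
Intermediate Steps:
d(X) = -3 (d(X) = -3*1 = -3)
W(T) = -⅓ (W(T) = 1/(-3) = -⅓)
W(b) - (98 + ((51 - 75) + 95))²/(159737 - 221777) = -⅓ - (98 + ((51 - 75) + 95))²/(159737 - 221777) = -⅓ - (98 + (-24 + 95))²/(-62040) = -⅓ - (98 + 71)²*(-1)/62040 = -⅓ - 169²*(-1)/62040 = -⅓ - 28561*(-1)/62040 = -⅓ - 1*(-28561/62040) = -⅓ + 28561/62040 = 2627/20680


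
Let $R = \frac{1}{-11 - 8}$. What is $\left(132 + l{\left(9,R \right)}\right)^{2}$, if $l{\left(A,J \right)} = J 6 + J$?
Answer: $\frac{6255001}{361} \approx 17327.0$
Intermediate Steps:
$R = - \frac{1}{19}$ ($R = \frac{1}{-19} = - \frac{1}{19} \approx -0.052632$)
$l{\left(A,J \right)} = 7 J$ ($l{\left(A,J \right)} = 6 J + J = 7 J$)
$\left(132 + l{\left(9,R \right)}\right)^{2} = \left(132 + 7 \left(- \frac{1}{19}\right)\right)^{2} = \left(132 - \frac{7}{19}\right)^{2} = \left(\frac{2501}{19}\right)^{2} = \frac{6255001}{361}$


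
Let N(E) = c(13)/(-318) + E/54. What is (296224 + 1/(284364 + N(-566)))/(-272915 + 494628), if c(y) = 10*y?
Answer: 120536300484631/90217081630900 ≈ 1.3361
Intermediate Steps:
N(E) = -65/159 + E/54 (N(E) = (10*13)/(-318) + E/54 = 130*(-1/318) + E*(1/54) = -65/159 + E/54)
(296224 + 1/(284364 + N(-566)))/(-272915 + 494628) = (296224 + 1/(284364 + (-65/159 + (1/54)*(-566))))/(-272915 + 494628) = (296224 + 1/(284364 + (-65/159 - 283/27)))/221713 = (296224 + 1/(284364 - 15584/1431))*(1/221713) = (296224 + 1/(406909300/1431))*(1/221713) = (296224 + 1431/406909300)*(1/221713) = (120536300484631/406909300)*(1/221713) = 120536300484631/90217081630900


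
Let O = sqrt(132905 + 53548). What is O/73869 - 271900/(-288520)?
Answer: 13595/14426 + sqrt(20717)/24623 ≈ 0.94824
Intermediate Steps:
O = 3*sqrt(20717) (O = sqrt(186453) = 3*sqrt(20717) ≈ 431.80)
O/73869 - 271900/(-288520) = (3*sqrt(20717))/73869 - 271900/(-288520) = (3*sqrt(20717))*(1/73869) - 271900*(-1/288520) = sqrt(20717)/24623 + 13595/14426 = 13595/14426 + sqrt(20717)/24623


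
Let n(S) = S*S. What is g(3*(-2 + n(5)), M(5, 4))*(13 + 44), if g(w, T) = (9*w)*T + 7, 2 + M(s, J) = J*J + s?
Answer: 672942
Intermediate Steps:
n(S) = S**2
M(s, J) = -2 + s + J**2 (M(s, J) = -2 + (J*J + s) = -2 + (J**2 + s) = -2 + (s + J**2) = -2 + s + J**2)
g(w, T) = 7 + 9*T*w (g(w, T) = 9*T*w + 7 = 7 + 9*T*w)
g(3*(-2 + n(5)), M(5, 4))*(13 + 44) = (7 + 9*(-2 + 5 + 4**2)*(3*(-2 + 5**2)))*(13 + 44) = (7 + 9*(-2 + 5 + 16)*(3*(-2 + 25)))*57 = (7 + 9*19*(3*23))*57 = (7 + 9*19*69)*57 = (7 + 11799)*57 = 11806*57 = 672942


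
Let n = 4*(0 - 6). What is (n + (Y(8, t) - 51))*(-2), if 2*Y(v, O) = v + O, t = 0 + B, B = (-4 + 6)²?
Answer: 138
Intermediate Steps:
B = 4 (B = 2² = 4)
t = 4 (t = 0 + 4 = 4)
Y(v, O) = O/2 + v/2 (Y(v, O) = (v + O)/2 = (O + v)/2 = O/2 + v/2)
n = -24 (n = 4*(-6) = -24)
(n + (Y(8, t) - 51))*(-2) = (-24 + (((½)*4 + (½)*8) - 51))*(-2) = (-24 + ((2 + 4) - 51))*(-2) = (-24 + (6 - 51))*(-2) = (-24 - 45)*(-2) = -69*(-2) = 138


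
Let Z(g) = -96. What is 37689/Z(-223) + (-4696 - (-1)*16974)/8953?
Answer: -16011949/40928 ≈ -391.22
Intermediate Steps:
37689/Z(-223) + (-4696 - (-1)*16974)/8953 = 37689/(-96) + (-4696 - (-1)*16974)/8953 = 37689*(-1/96) + (-4696 - 1*(-16974))*(1/8953) = -12563/32 + (-4696 + 16974)*(1/8953) = -12563/32 + 12278*(1/8953) = -12563/32 + 1754/1279 = -16011949/40928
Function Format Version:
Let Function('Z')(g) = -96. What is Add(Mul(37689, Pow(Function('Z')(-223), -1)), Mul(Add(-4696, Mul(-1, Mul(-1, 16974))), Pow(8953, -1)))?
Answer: Rational(-16011949, 40928) ≈ -391.22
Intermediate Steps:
Add(Mul(37689, Pow(Function('Z')(-223), -1)), Mul(Add(-4696, Mul(-1, Mul(-1, 16974))), Pow(8953, -1))) = Add(Mul(37689, Pow(-96, -1)), Mul(Add(-4696, Mul(-1, Mul(-1, 16974))), Pow(8953, -1))) = Add(Mul(37689, Rational(-1, 96)), Mul(Add(-4696, Mul(-1, -16974)), Rational(1, 8953))) = Add(Rational(-12563, 32), Mul(Add(-4696, 16974), Rational(1, 8953))) = Add(Rational(-12563, 32), Mul(12278, Rational(1, 8953))) = Add(Rational(-12563, 32), Rational(1754, 1279)) = Rational(-16011949, 40928)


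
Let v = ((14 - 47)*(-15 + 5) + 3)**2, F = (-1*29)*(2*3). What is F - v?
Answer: -111063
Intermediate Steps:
F = -174 (F = -29*6 = -174)
v = 110889 (v = (-33*(-10) + 3)**2 = (330 + 3)**2 = 333**2 = 110889)
F - v = -174 - 1*110889 = -174 - 110889 = -111063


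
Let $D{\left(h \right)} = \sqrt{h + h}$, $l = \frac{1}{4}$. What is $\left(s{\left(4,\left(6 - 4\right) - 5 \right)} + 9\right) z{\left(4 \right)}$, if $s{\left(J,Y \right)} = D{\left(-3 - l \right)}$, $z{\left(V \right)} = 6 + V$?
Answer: $90 + 5 i \sqrt{26} \approx 90.0 + 25.495 i$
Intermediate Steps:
$l = \frac{1}{4} \approx 0.25$
$D{\left(h \right)} = \sqrt{2} \sqrt{h}$ ($D{\left(h \right)} = \sqrt{2 h} = \sqrt{2} \sqrt{h}$)
$s{\left(J,Y \right)} = \frac{i \sqrt{26}}{2}$ ($s{\left(J,Y \right)} = \sqrt{2} \sqrt{-3 - \frac{1}{4}} = \sqrt{2} \sqrt{- \frac{13}{4}} = \sqrt{2} \frac{i \sqrt{13}}{2} = \frac{i \sqrt{26}}{2}$)
$\left(s{\left(4,\left(6 - 4\right) - 5 \right)} + 9\right) z{\left(4 \right)} = \left(\frac{i \sqrt{26}}{2} + 9\right) \left(6 + 4\right) = \left(9 + \frac{i \sqrt{26}}{2}\right) 10 = 90 + 5 i \sqrt{26}$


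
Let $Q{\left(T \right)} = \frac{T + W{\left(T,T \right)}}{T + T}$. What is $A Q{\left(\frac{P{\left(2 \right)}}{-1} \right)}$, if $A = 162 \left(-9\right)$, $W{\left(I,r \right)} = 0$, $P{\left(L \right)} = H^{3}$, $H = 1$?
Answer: $-729$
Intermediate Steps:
$P{\left(L \right)} = 1$ ($P{\left(L \right)} = 1^{3} = 1$)
$Q{\left(T \right)} = \frac{1}{2}$ ($Q{\left(T \right)} = \frac{T + 0}{T + T} = \frac{T}{2 T} = T \frac{1}{2 T} = \frac{1}{2}$)
$A = -1458$
$A Q{\left(\frac{P{\left(2 \right)}}{-1} \right)} = \left(-1458\right) \frac{1}{2} = -729$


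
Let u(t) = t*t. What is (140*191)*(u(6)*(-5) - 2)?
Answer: -4866680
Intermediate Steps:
u(t) = t²
(140*191)*(u(6)*(-5) - 2) = (140*191)*(6²*(-5) - 2) = 26740*(36*(-5) - 2) = 26740*(-180 - 2) = 26740*(-182) = -4866680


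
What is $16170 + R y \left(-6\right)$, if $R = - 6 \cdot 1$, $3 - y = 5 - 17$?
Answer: $16710$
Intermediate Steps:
$y = 15$ ($y = 3 - \left(5 - 17\right) = 3 - -12 = 3 + 12 = 15$)
$R = -6$ ($R = \left(-1\right) 6 = -6$)
$16170 + R y \left(-6\right) = 16170 + \left(-6\right) 15 \left(-6\right) = 16170 - -540 = 16170 + 540 = 16710$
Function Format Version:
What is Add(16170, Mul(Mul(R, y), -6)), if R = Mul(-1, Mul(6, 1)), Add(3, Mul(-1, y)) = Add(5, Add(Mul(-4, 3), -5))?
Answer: 16710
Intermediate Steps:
y = 15 (y = Add(3, Mul(-1, Add(5, Add(Mul(-4, 3), -5)))) = Add(3, Mul(-1, Add(5, Add(-12, -5)))) = Add(3, Mul(-1, Add(5, -17))) = Add(3, Mul(-1, -12)) = Add(3, 12) = 15)
R = -6 (R = Mul(-1, 6) = -6)
Add(16170, Mul(Mul(R, y), -6)) = Add(16170, Mul(Mul(-6, 15), -6)) = Add(16170, Mul(-90, -6)) = Add(16170, 540) = 16710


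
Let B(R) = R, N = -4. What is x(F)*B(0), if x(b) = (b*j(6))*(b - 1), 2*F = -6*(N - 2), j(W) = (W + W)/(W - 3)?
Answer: 0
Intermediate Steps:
j(W) = 2*W/(-3 + W) (j(W) = (2*W)/(-3 + W) = 2*W/(-3 + W))
F = 18 (F = (-6*(-4 - 2))/2 = (-6*(-6))/2 = (½)*36 = 18)
x(b) = 4*b*(-1 + b) (x(b) = (b*(2*6/(-3 + 6)))*(b - 1) = (b*(2*6/3))*(-1 + b) = (b*(2*6*(⅓)))*(-1 + b) = (b*4)*(-1 + b) = (4*b)*(-1 + b) = 4*b*(-1 + b))
x(F)*B(0) = (4*18*(-1 + 18))*0 = (4*18*17)*0 = 1224*0 = 0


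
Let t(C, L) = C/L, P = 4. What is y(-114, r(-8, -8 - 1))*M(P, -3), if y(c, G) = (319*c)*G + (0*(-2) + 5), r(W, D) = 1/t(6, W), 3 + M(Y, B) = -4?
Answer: -339451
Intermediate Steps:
M(Y, B) = -7 (M(Y, B) = -3 - 4 = -7)
r(W, D) = W/6 (r(W, D) = 1/(6/W) = W/6)
y(c, G) = 5 + 319*G*c (y(c, G) = 319*G*c + (0 + 5) = 319*G*c + 5 = 5 + 319*G*c)
y(-114, r(-8, -8 - 1))*M(P, -3) = (5 + 319*((1/6)*(-8))*(-114))*(-7) = (5 + 319*(-4/3)*(-114))*(-7) = (5 + 48488)*(-7) = 48493*(-7) = -339451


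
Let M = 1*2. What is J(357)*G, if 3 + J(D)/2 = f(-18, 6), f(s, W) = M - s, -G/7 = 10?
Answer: -2380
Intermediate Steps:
M = 2
G = -70 (G = -7*10 = -70)
f(s, W) = 2 - s
J(D) = 34 (J(D) = -6 + 2*(2 - 1*(-18)) = -6 + 2*(2 + 18) = -6 + 2*20 = -6 + 40 = 34)
J(357)*G = 34*(-70) = -2380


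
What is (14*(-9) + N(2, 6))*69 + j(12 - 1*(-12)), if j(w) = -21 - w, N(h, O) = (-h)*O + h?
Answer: -9429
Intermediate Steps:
N(h, O) = h - O*h (N(h, O) = -O*h + h = h - O*h)
(14*(-9) + N(2, 6))*69 + j(12 - 1*(-12)) = (14*(-9) + 2*(1 - 1*6))*69 + (-21 - (12 - 1*(-12))) = (-126 + 2*(1 - 6))*69 + (-21 - (12 + 12)) = (-126 + 2*(-5))*69 + (-21 - 1*24) = (-126 - 10)*69 + (-21 - 24) = -136*69 - 45 = -9384 - 45 = -9429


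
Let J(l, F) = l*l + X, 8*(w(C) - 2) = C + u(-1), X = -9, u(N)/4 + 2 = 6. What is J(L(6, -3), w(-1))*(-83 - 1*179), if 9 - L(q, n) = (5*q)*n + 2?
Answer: -2462800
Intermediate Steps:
L(q, n) = 7 - 5*n*q (L(q, n) = 9 - ((5*q)*n + 2) = 9 - (5*n*q + 2) = 9 - (2 + 5*n*q) = 9 + (-2 - 5*n*q) = 7 - 5*n*q)
u(N) = 16 (u(N) = -8 + 4*6 = -8 + 24 = 16)
w(C) = 4 + C/8 (w(C) = 2 + (C + 16)/8 = 2 + (16 + C)/8 = 2 + (2 + C/8) = 4 + C/8)
J(l, F) = -9 + l² (J(l, F) = l*l - 9 = l² - 9 = -9 + l²)
J(L(6, -3), w(-1))*(-83 - 1*179) = (-9 + (7 - 5*(-3)*6)²)*(-83 - 1*179) = (-9 + (7 + 90)²)*(-83 - 179) = (-9 + 97²)*(-262) = (-9 + 9409)*(-262) = 9400*(-262) = -2462800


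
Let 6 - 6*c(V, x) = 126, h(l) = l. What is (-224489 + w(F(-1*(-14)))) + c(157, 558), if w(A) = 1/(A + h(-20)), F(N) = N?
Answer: -1347055/6 ≈ -2.2451e+5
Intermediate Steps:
c(V, x) = -20 (c(V, x) = 1 - ⅙*126 = 1 - 21 = -20)
w(A) = 1/(-20 + A) (w(A) = 1/(A - 20) = 1/(-20 + A))
(-224489 + w(F(-1*(-14)))) + c(157, 558) = (-224489 + 1/(-20 - 1*(-14))) - 20 = (-224489 + 1/(-20 + 14)) - 20 = (-224489 + 1/(-6)) - 20 = (-224489 - ⅙) - 20 = -1346935/6 - 20 = -1347055/6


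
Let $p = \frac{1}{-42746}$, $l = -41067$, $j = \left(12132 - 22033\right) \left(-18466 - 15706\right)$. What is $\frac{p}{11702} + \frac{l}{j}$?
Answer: $- \frac{1283913376646}{10577549119013789} \approx -0.00012138$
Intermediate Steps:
$j = 338336972$ ($j = \left(-9901\right) \left(-34172\right) = 338336972$)
$p = - \frac{1}{42746} \approx -2.3394 \cdot 10^{-5}$
$\frac{p}{11702} + \frac{l}{j} = - \frac{1}{42746 \cdot 11702} - \frac{41067}{338336972} = \left(- \frac{1}{42746}\right) \frac{1}{11702} - \frac{41067}{338336972} = - \frac{1}{500213692} - \frac{41067}{338336972} = - \frac{1283913376646}{10577549119013789}$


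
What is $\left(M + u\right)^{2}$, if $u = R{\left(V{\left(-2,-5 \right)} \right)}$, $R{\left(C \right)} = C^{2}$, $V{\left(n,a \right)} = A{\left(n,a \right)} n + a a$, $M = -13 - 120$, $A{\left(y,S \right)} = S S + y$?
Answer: $94864$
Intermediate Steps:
$A{\left(y,S \right)} = y + S^{2}$ ($A{\left(y,S \right)} = S^{2} + y = y + S^{2}$)
$M = -133$ ($M = -13 - 120 = -133$)
$V{\left(n,a \right)} = a^{2} + n \left(n + a^{2}\right)$ ($V{\left(n,a \right)} = \left(n + a^{2}\right) n + a a = n \left(n + a^{2}\right) + a^{2} = a^{2} + n \left(n + a^{2}\right)$)
$u = 441$ ($u = \left(\left(-5\right)^{2} - 2 \left(-2 + \left(-5\right)^{2}\right)\right)^{2} = \left(25 - 2 \left(-2 + 25\right)\right)^{2} = \left(25 - 46\right)^{2} = \left(-21\right)^{2} = 441$)
$\left(M + u\right)^{2} = \left(-133 + 441\right)^{2} = 308^{2} = 94864$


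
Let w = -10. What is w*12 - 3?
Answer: -123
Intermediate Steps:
w*12 - 3 = -10*12 - 3 = -120 - 3 = -123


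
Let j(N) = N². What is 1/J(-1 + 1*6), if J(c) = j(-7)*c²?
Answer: 1/1225 ≈ 0.00081633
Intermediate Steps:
J(c) = 49*c² (J(c) = (-7)²*c² = 49*c²)
1/J(-1 + 1*6) = 1/(49*(-1 + 1*6)²) = 1/(49*(-1 + 6)²) = 1/(49*5²) = 1/(49*25) = 1/1225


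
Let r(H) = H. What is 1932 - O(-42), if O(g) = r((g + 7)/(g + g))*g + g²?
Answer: 371/2 ≈ 185.50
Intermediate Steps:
O(g) = 7/2 + g² + g/2 (O(g) = ((g + 7)/(g + g))*g + g² = ((7 + g)/((2*g)))*g + g² = ((7 + g)*(1/(2*g)))*g + g² = ((7 + g)/(2*g))*g + g² = (7/2 + g/2) + g² = 7/2 + g² + g/2)
1932 - O(-42) = 1932 - (7/2 + (-42)² + (½)*(-42)) = 1932 - (7/2 + 1764 - 21) = 1932 - 1*3493/2 = 1932 - 3493/2 = 371/2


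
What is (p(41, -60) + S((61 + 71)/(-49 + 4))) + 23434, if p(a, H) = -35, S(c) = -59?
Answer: 23340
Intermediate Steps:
(p(41, -60) + S((61 + 71)/(-49 + 4))) + 23434 = (-35 - 59) + 23434 = -94 + 23434 = 23340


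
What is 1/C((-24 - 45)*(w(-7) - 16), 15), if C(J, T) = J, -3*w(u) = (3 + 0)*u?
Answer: 1/621 ≈ 0.0016103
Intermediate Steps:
w(u) = -u (w(u) = -(3 + 0)*u/3 = -u)
1/C((-24 - 45)*(w(-7) - 16), 15) = 1/((-24 - 45)*(-1*(-7) - 16)) = 1/(-69*(7 - 16)) = 1/(-69*(-9)) = 1/621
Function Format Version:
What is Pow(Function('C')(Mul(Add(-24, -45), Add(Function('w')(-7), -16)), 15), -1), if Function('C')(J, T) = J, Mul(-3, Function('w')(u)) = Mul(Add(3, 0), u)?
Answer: Rational(1, 621) ≈ 0.0016103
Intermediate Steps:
Function('w')(u) = Mul(-1, u) (Function('w')(u) = Mul(Rational(-1, 3), Mul(Add(3, 0), u)) = Mul(Rational(-1, 3), Mul(3, u)) = Mul(-1, u))
Pow(Function('C')(Mul(Add(-24, -45), Add(Function('w')(-7), -16)), 15), -1) = Pow(Mul(Add(-24, -45), Add(Mul(-1, -7), -16)), -1) = Pow(Mul(-69, Add(7, -16)), -1) = Pow(Mul(-69, -9), -1) = Pow(621, -1) = Rational(1, 621)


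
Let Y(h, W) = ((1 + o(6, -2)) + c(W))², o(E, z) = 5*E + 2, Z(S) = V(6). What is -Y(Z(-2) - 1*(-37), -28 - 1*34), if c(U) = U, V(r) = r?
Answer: -841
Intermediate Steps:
Z(S) = 6
o(E, z) = 2 + 5*E
Y(h, W) = (33 + W)² (Y(h, W) = ((1 + (2 + 5*6)) + W)² = ((1 + (2 + 30)) + W)² = ((1 + 32) + W)² = (33 + W)²)
-Y(Z(-2) - 1*(-37), -28 - 1*34) = -(33 + (-28 - 1*34))² = -(33 + (-28 - 34))² = -(33 - 62)² = -1*(-29)² = -1*841 = -841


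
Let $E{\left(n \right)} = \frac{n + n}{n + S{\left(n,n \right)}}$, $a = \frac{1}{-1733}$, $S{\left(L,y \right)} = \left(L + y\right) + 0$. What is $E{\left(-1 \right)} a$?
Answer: $- \frac{2}{5199} \approx -0.00038469$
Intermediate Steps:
$S{\left(L,y \right)} = L + y$
$a = - \frac{1}{1733} \approx -0.00057703$
$E{\left(n \right)} = \frac{2}{3}$ ($E{\left(n \right)} = \frac{n + n}{n + \left(n + n\right)} = \frac{2 n}{n + 2 n} = \frac{2 n}{3 n} = 2 n \frac{1}{3 n} = \frac{2}{3}$)
$E{\left(-1 \right)} a = \frac{2}{3} \left(- \frac{1}{1733}\right) = - \frac{2}{5199}$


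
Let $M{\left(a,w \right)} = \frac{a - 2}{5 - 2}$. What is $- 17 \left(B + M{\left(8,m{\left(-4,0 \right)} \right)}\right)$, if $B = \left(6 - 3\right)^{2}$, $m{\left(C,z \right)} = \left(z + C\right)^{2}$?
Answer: $-187$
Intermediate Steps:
$m{\left(C,z \right)} = \left(C + z\right)^{2}$
$M{\left(a,w \right)} = - \frac{2}{3} + \frac{a}{3}$ ($M{\left(a,w \right)} = \frac{-2 + a}{3} = \left(-2 + a\right) \frac{1}{3} = - \frac{2}{3} + \frac{a}{3}$)
$B = 9$ ($B = 3^{2} = 9$)
$- 17 \left(B + M{\left(8,m{\left(-4,0 \right)} \right)}\right) = - 17 \left(9 + \left(- \frac{2}{3} + \frac{1}{3} \cdot 8\right)\right) = - 17 \left(9 + \left(- \frac{2}{3} + \frac{8}{3}\right)\right) = - 17 \left(9 + 2\right) = \left(-17\right) 11 = -187$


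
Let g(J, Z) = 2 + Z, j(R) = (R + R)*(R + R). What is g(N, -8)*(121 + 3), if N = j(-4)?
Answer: -744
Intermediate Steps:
j(R) = 4*R² (j(R) = (2*R)*(2*R) = 4*R²)
N = 64 (N = 4*(-4)² = 4*16 = 64)
g(N, -8)*(121 + 3) = (2 - 8)*(121 + 3) = -6*124 = -744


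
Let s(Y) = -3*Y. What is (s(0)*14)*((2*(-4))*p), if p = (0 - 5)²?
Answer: 0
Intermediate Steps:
p = 25 (p = (-5)² = 25)
(s(0)*14)*((2*(-4))*p) = (-3*0*14)*((2*(-4))*25) = (0*14)*(-8*25) = 0*(-200) = 0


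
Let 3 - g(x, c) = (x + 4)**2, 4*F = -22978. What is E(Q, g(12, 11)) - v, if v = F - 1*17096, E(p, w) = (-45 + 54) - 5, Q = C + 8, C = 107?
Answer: 45689/2 ≈ 22845.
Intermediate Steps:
F = -11489/2 (F = (1/4)*(-22978) = -11489/2 ≈ -5744.5)
g(x, c) = 3 - (4 + x)**2 (g(x, c) = 3 - (x + 4)**2 = 3 - (4 + x)**2)
Q = 115 (Q = 107 + 8 = 115)
E(p, w) = 4 (E(p, w) = 9 - 5 = 4)
v = -45681/2 (v = -11489/2 - 1*17096 = -11489/2 - 17096 = -45681/2 ≈ -22841.)
E(Q, g(12, 11)) - v = 4 - 1*(-45681/2) = 4 + 45681/2 = 45689/2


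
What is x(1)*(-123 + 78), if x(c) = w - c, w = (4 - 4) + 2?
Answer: -45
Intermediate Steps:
w = 2 (w = 0 + 2 = 2)
x(c) = 2 - c
x(1)*(-123 + 78) = (2 - 1*1)*(-123 + 78) = (2 - 1)*(-45) = 1*(-45) = -45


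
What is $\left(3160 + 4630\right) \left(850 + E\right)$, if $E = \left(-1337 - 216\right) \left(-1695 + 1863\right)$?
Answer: $-2025820660$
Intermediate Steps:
$E = -260904$ ($E = \left(-1553\right) 168 = -260904$)
$\left(3160 + 4630\right) \left(850 + E\right) = \left(3160 + 4630\right) \left(850 - 260904\right) = 7790 \left(-260054\right) = -2025820660$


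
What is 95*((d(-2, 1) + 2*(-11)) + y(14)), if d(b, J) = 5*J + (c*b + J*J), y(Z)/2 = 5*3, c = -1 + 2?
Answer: 1140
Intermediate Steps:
c = 1
y(Z) = 30 (y(Z) = 2*(5*3) = 2*15 = 30)
d(b, J) = b + J² + 5*J (d(b, J) = 5*J + (1*b + J*J) = 5*J + (b + J²) = b + J² + 5*J)
95*((d(-2, 1) + 2*(-11)) + y(14)) = 95*(((-2 + 1² + 5*1) + 2*(-11)) + 30) = 95*(((-2 + 1 + 5) - 22) + 30) = 95*((4 - 22) + 30) = 95*(-18 + 30) = 95*12 = 1140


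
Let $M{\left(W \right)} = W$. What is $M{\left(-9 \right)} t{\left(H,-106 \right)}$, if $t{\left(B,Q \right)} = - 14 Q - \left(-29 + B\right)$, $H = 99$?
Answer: $-12726$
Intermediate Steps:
$t{\left(B,Q \right)} = 29 - B - 14 Q$
$M{\left(-9 \right)} t{\left(H,-106 \right)} = - 9 \left(29 - 99 - -1484\right) = - 9 \left(29 - 99 + 1484\right) = \left(-9\right) 1414 = -12726$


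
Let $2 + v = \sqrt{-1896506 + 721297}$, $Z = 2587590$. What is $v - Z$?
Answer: $-2587592 + i \sqrt{1175209} \approx -2.5876 \cdot 10^{6} + 1084.1 i$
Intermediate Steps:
$v = -2 + i \sqrt{1175209}$ ($v = -2 + \sqrt{-1896506 + 721297} = -2 + \sqrt{-1175209} = -2 + i \sqrt{1175209} \approx -2.0 + 1084.1 i$)
$v - Z = \left(-2 + i \sqrt{1175209}\right) - 2587590 = -2587592 + i \sqrt{1175209}$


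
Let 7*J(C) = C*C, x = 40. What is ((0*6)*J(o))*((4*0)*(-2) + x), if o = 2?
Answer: 0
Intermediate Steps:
J(C) = C²/7 (J(C) = (C*C)/7 = C²/7)
((0*6)*J(o))*((4*0)*(-2) + x) = ((0*6)*((⅐)*2²))*((4*0)*(-2) + 40) = (0*((⅐)*4))*(0*(-2) + 40) = (0*(4/7))*(0 + 40) = 0*40 = 0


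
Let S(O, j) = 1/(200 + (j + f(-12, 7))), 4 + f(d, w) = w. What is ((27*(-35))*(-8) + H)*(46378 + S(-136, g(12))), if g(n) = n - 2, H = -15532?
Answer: -78751521580/213 ≈ -3.6973e+8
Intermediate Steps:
f(d, w) = -4 + w
g(n) = -2 + n
S(O, j) = 1/(203 + j) (S(O, j) = 1/(200 + (j + (-4 + 7))) = 1/(200 + (j + 3)) = 1/(200 + (3 + j)) = 1/(203 + j))
((27*(-35))*(-8) + H)*(46378 + S(-136, g(12))) = ((27*(-35))*(-8) - 15532)*(46378 + 1/(203 + (-2 + 12))) = (-945*(-8) - 15532)*(46378 + 1/(203 + 10)) = (7560 - 15532)*(46378 + 1/213) = -7972*(46378 + 1/213) = -7972*9878515/213 = -78751521580/213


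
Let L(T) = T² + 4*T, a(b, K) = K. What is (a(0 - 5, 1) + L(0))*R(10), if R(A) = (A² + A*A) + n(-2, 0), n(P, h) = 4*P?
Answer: 192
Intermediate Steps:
R(A) = -8 + 2*A² (R(A) = (A² + A*A) + 4*(-2) = (A² + A²) - 8 = 2*A² - 8 = -8 + 2*A²)
(a(0 - 5, 1) + L(0))*R(10) = (1 + 0*(4 + 0))*(-8 + 2*10²) = (1 + 0*4)*(-8 + 2*100) = (1 + 0)*(-8 + 200) = 1*192 = 192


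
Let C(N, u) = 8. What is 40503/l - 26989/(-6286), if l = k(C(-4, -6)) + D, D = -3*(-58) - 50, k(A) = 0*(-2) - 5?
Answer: 5261501/15266 ≈ 344.65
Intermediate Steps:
k(A) = -5 (k(A) = 0 - 5 = -5)
D = 124 (D = 174 - 50 = 124)
l = 119 (l = -5 + 124 = 119)
40503/l - 26989/(-6286) = 40503/119 - 26989/(-6286) = 40503*(1/119) - 26989*(-1/6286) = 40503/119 + 26989/6286 = 5261501/15266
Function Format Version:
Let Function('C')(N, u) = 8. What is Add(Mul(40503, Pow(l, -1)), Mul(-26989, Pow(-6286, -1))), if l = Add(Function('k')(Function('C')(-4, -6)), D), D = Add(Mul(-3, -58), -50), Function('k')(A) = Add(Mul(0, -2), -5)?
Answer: Rational(5261501, 15266) ≈ 344.65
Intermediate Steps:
Function('k')(A) = -5 (Function('k')(A) = Add(0, -5) = -5)
D = 124 (D = Add(174, -50) = 124)
l = 119 (l = Add(-5, 124) = 119)
Add(Mul(40503, Pow(l, -1)), Mul(-26989, Pow(-6286, -1))) = Add(Mul(40503, Pow(119, -1)), Mul(-26989, Pow(-6286, -1))) = Add(Mul(40503, Rational(1, 119)), Mul(-26989, Rational(-1, 6286))) = Add(Rational(40503, 119), Rational(26989, 6286)) = Rational(5261501, 15266)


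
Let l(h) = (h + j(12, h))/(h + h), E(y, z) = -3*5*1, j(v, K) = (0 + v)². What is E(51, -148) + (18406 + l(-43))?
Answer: 1581525/86 ≈ 18390.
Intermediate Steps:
j(v, K) = v²
E(y, z) = -15 (E(y, z) = -15*1 = -15)
l(h) = (144 + h)/(2*h) (l(h) = (h + 12²)/(h + h) = (h + 144)/((2*h)) = (144 + h)*(1/(2*h)) = (144 + h)/(2*h))
E(51, -148) + (18406 + l(-43)) = -15 + (18406 + (½)*(144 - 43)/(-43)) = -15 + (18406 + (½)*(-1/43)*101) = -15 + (18406 - 101/86) = -15 + 1582815/86 = 1581525/86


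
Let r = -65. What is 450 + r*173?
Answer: -10795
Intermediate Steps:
450 + r*173 = 450 - 65*173 = 450 - 11245 = -10795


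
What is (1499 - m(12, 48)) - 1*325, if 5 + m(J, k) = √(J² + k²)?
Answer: 1179 - 12*√17 ≈ 1129.5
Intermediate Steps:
m(J, k) = -5 + √(J² + k²)
(1499 - m(12, 48)) - 1*325 = (1499 - (-5 + √(12² + 48²))) - 1*325 = (1499 - (-5 + √(144 + 2304))) - 325 = (1499 - (-5 + √2448)) - 325 = (1499 - (-5 + 12*√17)) - 325 = (1499 + (5 - 12*√17)) - 325 = (1504 - 12*√17) - 325 = 1179 - 12*√17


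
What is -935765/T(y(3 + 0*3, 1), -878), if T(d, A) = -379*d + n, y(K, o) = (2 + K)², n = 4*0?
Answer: 187153/1895 ≈ 98.761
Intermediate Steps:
n = 0
T(d, A) = -379*d (T(d, A) = -379*d + 0 = -379*d)
-935765/T(y(3 + 0*3, 1), -878) = -935765*(-1/(379*(2 + (3 + 0*3))²)) = -935765*(-1/(379*(2 + (3 + 0))²)) = -935765*(-1/(379*(2 + 3)²)) = -935765/((-379*5²)) = -935765/((-379*25)) = -935765/(-9475) = -935765*(-1/9475) = 187153/1895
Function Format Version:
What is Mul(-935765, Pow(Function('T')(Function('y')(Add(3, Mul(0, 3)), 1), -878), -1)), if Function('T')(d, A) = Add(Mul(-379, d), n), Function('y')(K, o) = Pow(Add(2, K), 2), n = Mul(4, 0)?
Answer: Rational(187153, 1895) ≈ 98.761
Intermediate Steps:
n = 0
Function('T')(d, A) = Mul(-379, d) (Function('T')(d, A) = Add(Mul(-379, d), 0) = Mul(-379, d))
Mul(-935765, Pow(Function('T')(Function('y')(Add(3, Mul(0, 3)), 1), -878), -1)) = Mul(-935765, Pow(Mul(-379, Pow(Add(2, Add(3, Mul(0, 3))), 2)), -1)) = Mul(-935765, Pow(Mul(-379, Pow(Add(2, Add(3, 0)), 2)), -1)) = Mul(-935765, Pow(Mul(-379, Pow(Add(2, 3), 2)), -1)) = Mul(-935765, Pow(Mul(-379, Pow(5, 2)), -1)) = Mul(-935765, Pow(Mul(-379, 25), -1)) = Mul(-935765, Pow(-9475, -1)) = Mul(-935765, Rational(-1, 9475)) = Rational(187153, 1895)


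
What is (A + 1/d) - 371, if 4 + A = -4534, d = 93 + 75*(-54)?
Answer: -19424914/3957 ≈ -4909.0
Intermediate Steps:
d = -3957 (d = 93 - 4050 = -3957)
A = -4538 (A = -4 - 4534 = -4538)
(A + 1/d) - 371 = (-4538 + 1/(-3957)) - 371 = (-4538 - 1/3957) - 371 = -17956867/3957 - 371 = -19424914/3957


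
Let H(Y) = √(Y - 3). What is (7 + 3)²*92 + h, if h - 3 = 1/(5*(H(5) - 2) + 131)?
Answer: 134281094/14591 - 5*√2/14591 ≈ 9203.0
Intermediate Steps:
H(Y) = √(-3 + Y)
h = 3 + 1/(121 + 5*√2) (h = 3 + 1/(5*(√(-3 + 5) - 2) + 131) = 3 + 1/(5*(√2 - 2) + 131) = 3 + 1/(5*(-2 + √2) + 131) = 3 + 1/((-10 + 5*√2) + 131) = 3 + 1/(121 + 5*√2) ≈ 3.0078)
(7 + 3)²*92 + h = (7 + 3)²*92 + (43894/14591 - 5*√2/14591) = 10²*92 + (43894/14591 - 5*√2/14591) = 100*92 + (43894/14591 - 5*√2/14591) = 9200 + (43894/14591 - 5*√2/14591) = 134281094/14591 - 5*√2/14591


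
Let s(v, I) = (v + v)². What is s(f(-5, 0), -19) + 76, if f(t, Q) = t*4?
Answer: 1676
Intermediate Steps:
f(t, Q) = 4*t
s(v, I) = 4*v² (s(v, I) = (2*v)² = 4*v²)
s(f(-5, 0), -19) + 76 = 4*(4*(-5))² + 76 = 4*(-20)² + 76 = 4*400 + 76 = 1600 + 76 = 1676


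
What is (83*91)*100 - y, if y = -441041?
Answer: 1196341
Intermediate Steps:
(83*91)*100 - y = (83*91)*100 - 1*(-441041) = 7553*100 + 441041 = 755300 + 441041 = 1196341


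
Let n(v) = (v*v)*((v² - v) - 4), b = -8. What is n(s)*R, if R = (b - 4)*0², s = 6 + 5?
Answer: 0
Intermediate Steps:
s = 11
n(v) = v²*(-4 + v² - v)
R = 0 (R = (-8 - 4)*0² = -12*0 = 0)
n(s)*R = (11²*(-4 + 11² - 1*11))*0 = (121*(-4 + 121 - 11))*0 = (121*106)*0 = 12826*0 = 0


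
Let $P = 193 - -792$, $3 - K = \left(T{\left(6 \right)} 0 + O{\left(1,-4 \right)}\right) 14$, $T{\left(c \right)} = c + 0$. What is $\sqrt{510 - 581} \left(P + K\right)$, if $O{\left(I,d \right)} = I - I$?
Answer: $988 i \sqrt{71} \approx 8325.0 i$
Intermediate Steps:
$O{\left(I,d \right)} = 0$
$T{\left(c \right)} = c$
$K = 3$ ($K = 3 - \left(6 \cdot 0 + 0\right) 14 = 3 - \left(0 + 0\right) 14 = 3 - 0 \cdot 14 = 3 - 0 = 3 + 0 = 3$)
$P = 985$ ($P = 193 + 792 = 985$)
$\sqrt{510 - 581} \left(P + K\right) = \sqrt{510 - 581} \left(985 + 3\right) = \sqrt{-71} \cdot 988 = i \sqrt{71} \cdot 988 = 988 i \sqrt{71}$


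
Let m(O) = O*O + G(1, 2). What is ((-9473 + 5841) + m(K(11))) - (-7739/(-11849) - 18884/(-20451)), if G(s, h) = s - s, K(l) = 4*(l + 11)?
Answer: 58591402699/14254347 ≈ 4110.4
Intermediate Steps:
K(l) = 44 + 4*l (K(l) = 4*(11 + l) = 44 + 4*l)
G(s, h) = 0
m(O) = O² (m(O) = O*O + 0 = O² + 0 = O²)
((-9473 + 5841) + m(K(11))) - (-7739/(-11849) - 18884/(-20451)) = ((-9473 + 5841) + (44 + 4*11)²) - (-7739/(-11849) - 18884/(-20451)) = (-3632 + (44 + 44)²) - (-7739*(-1/11849) - 18884*(-1/20451)) = (-3632 + 88²) - (7739/11849 + 18884/20451) = (-3632 + 7744) - 1*22472165/14254347 = 4112 - 22472165/14254347 = 58591402699/14254347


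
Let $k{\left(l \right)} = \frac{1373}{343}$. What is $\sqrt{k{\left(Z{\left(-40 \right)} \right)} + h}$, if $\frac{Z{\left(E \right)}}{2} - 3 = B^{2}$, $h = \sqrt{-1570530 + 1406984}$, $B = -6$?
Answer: $\frac{\sqrt{9611 + 2401 i \sqrt{163546}}}{49} \approx 14.29 + 14.15 i$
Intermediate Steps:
$h = i \sqrt{163546}$ ($h = \sqrt{-163546} = i \sqrt{163546} \approx 404.41 i$)
$Z{\left(E \right)} = 78$ ($Z{\left(E \right)} = 6 + 2 \left(-6\right)^{2} = 6 + 2 \cdot 36 = 6 + 72 = 78$)
$k{\left(l \right)} = \frac{1373}{343}$ ($k{\left(l \right)} = 1373 \cdot \frac{1}{343} = \frac{1373}{343}$)
$\sqrt{k{\left(Z{\left(-40 \right)} \right)} + h} = \sqrt{\frac{1373}{343} + i \sqrt{163546}}$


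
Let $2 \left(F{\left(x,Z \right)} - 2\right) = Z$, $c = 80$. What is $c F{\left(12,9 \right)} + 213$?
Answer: $733$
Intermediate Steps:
$F{\left(x,Z \right)} = 2 + \frac{Z}{2}$
$c F{\left(12,9 \right)} + 213 = 80 \left(2 + \frac{1}{2} \cdot 9\right) + 213 = 80 \left(2 + \frac{9}{2}\right) + 213 = 80 \cdot \frac{13}{2} + 213 = 520 + 213 = 733$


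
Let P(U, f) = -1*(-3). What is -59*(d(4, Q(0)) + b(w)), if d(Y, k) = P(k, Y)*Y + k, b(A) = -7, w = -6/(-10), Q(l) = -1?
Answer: -236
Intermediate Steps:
w = ⅗ (w = -6*(-⅒) = ⅗ ≈ 0.60000)
P(U, f) = 3
d(Y, k) = k + 3*Y (d(Y, k) = 3*Y + k = k + 3*Y)
-59*(d(4, Q(0)) + b(w)) = -59*((-1 + 3*4) - 7) = -59*((-1 + 12) - 7) = -59*(11 - 7) = -59*4 = -236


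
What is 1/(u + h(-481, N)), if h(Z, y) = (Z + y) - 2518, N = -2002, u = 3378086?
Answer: 1/3373085 ≈ 2.9646e-7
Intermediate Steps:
h(Z, y) = -2518 + Z + y
1/(u + h(-481, N)) = 1/(3378086 + (-2518 - 481 - 2002)) = 1/(3378086 - 5001) = 1/3373085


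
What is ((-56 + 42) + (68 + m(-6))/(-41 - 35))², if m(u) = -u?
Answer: 323761/1444 ≈ 224.21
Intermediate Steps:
((-56 + 42) + (68 + m(-6))/(-41 - 35))² = ((-56 + 42) + (68 - 1*(-6))/(-41 - 35))² = (-14 + (68 + 6)/(-76))² = (-14 + 74*(-1/76))² = (-14 - 37/38)² = (-569/38)² = 323761/1444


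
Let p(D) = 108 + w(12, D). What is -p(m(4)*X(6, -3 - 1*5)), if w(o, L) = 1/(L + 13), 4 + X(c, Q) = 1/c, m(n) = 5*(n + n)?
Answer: -45465/421 ≈ -107.99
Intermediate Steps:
m(n) = 10*n (m(n) = 5*(2*n) = 10*n)
X(c, Q) = -4 + 1/c
w(o, L) = 1/(13 + L)
p(D) = 108 + 1/(13 + D)
-p(m(4)*X(6, -3 - 1*5)) = -(1405 + 108*((10*4)*(-4 + 1/6)))/(13 + (10*4)*(-4 + 1/6)) = -(1405 + 108*(40*(-4 + ⅙)))/(13 + 40*(-4 + ⅙)) = -(1405 + 108*(40*(-23/6)))/(13 + 40*(-23/6)) = -(1405 + 108*(-460/3))/(13 - 460/3) = -(1405 - 16560)/(-421/3) = -(-3)*(-15155)/421 = -1*45465/421 = -45465/421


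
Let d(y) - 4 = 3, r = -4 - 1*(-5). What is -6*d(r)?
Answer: -42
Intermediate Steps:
r = 1 (r = -4 + 5 = 1)
d(y) = 7 (d(y) = 4 + 3 = 7)
-6*d(r) = -6*7 = -42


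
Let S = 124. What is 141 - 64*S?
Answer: -7795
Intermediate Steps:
141 - 64*S = 141 - 64*124 = 141 - 7936 = -7795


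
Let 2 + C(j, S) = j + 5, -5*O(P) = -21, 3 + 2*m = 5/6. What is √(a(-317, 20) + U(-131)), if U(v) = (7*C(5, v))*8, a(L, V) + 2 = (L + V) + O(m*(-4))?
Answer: √3830/5 ≈ 12.377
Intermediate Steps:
m = -13/12 (m = -3/2 + (5/6)/2 = -3/2 + (5*(⅙))/2 = -3/2 + (½)*(⅚) = -3/2 + 5/12 = -13/12 ≈ -1.0833)
O(P) = 21/5 (O(P) = -⅕*(-21) = 21/5)
a(L, V) = 11/5 + L + V (a(L, V) = -2 + ((L + V) + 21/5) = -2 + (21/5 + L + V) = 11/5 + L + V)
C(j, S) = 3 + j (C(j, S) = -2 + (j + 5) = -2 + (5 + j) = 3 + j)
U(v) = 448 (U(v) = (7*(3 + 5))*8 = (7*8)*8 = 56*8 = 448)
√(a(-317, 20) + U(-131)) = √((11/5 - 317 + 20) + 448) = √(-1474/5 + 448) = √(766/5) = √3830/5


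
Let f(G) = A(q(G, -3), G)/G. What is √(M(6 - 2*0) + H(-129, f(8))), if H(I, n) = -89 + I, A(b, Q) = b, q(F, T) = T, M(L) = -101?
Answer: I*√319 ≈ 17.861*I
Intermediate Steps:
f(G) = -3/G
√(M(6 - 2*0) + H(-129, f(8))) = √(-101 + (-89 - 129)) = √(-101 - 218) = √(-319) = I*√319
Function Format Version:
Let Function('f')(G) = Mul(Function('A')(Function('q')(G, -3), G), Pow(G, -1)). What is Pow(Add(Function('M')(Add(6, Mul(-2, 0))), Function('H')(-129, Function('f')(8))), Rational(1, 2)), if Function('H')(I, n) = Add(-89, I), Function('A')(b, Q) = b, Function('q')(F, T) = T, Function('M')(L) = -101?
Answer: Mul(I, Pow(319, Rational(1, 2))) ≈ Mul(17.861, I)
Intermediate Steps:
Function('f')(G) = Mul(-3, Pow(G, -1))
Pow(Add(Function('M')(Add(6, Mul(-2, 0))), Function('H')(-129, Function('f')(8))), Rational(1, 2)) = Pow(Add(-101, Add(-89, -129)), Rational(1, 2)) = Pow(Add(-101, -218), Rational(1, 2)) = Pow(-319, Rational(1, 2)) = Mul(I, Pow(319, Rational(1, 2)))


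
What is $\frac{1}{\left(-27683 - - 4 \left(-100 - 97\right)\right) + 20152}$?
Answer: $- \frac{1}{8319} \approx -0.00012021$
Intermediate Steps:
$\frac{1}{\left(-27683 - - 4 \left(-100 - 97\right)\right) + 20152} = \frac{1}{\left(-27683 - \left(-4\right) \left(-197\right)\right) + 20152} = \frac{1}{\left(-27683 - 788\right) + 20152} = \frac{1}{-28471 + 20152} = \frac{1}{-8319} = - \frac{1}{8319}$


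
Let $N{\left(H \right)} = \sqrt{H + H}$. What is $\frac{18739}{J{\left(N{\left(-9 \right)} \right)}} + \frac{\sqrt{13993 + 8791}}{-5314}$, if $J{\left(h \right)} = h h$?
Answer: $- \frac{18739}{18} - \frac{8 \sqrt{89}}{2657} \approx -1041.1$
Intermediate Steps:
$N{\left(H \right)} = \sqrt{2} \sqrt{H}$ ($N{\left(H \right)} = \sqrt{2 H} = \sqrt{2} \sqrt{H}$)
$J{\left(h \right)} = h^{2}$
$\frac{18739}{J{\left(N{\left(-9 \right)} \right)}} + \frac{\sqrt{13993 + 8791}}{-5314} = \frac{18739}{\left(\sqrt{2} \sqrt{-9}\right)^{2}} + \frac{\sqrt{13993 + 8791}}{-5314} = \frac{18739}{\left(\sqrt{2} \cdot 3 i\right)^{2}} + \sqrt{22784} \left(- \frac{1}{5314}\right) = \frac{18739}{\left(3 i \sqrt{2}\right)^{2}} + 16 \sqrt{89} \left(- \frac{1}{5314}\right) = \frac{18739}{-18} - \frac{8 \sqrt{89}}{2657} = 18739 \left(- \frac{1}{18}\right) - \frac{8 \sqrt{89}}{2657} = - \frac{18739}{18} - \frac{8 \sqrt{89}}{2657}$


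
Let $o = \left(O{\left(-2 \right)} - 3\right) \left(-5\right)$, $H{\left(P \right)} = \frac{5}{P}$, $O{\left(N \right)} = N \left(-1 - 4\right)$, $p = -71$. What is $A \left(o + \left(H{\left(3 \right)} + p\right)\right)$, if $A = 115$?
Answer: $- \frac{35995}{3} \approx -11998.0$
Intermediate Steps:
$O{\left(N \right)} = - 5 N$ ($O{\left(N \right)} = N \left(-5\right) = - 5 N$)
$o = -35$ ($o = \left(\left(-5\right) \left(-2\right) - 3\right) \left(-5\right) = \left(10 - 3\right) \left(-5\right) = 7 \left(-5\right) = -35$)
$A \left(o + \left(H{\left(3 \right)} + p\right)\right) = 115 \left(-35 - \left(71 - \frac{5}{3}\right)\right) = 115 \left(-35 + \left(5 \cdot \frac{1}{3} - 71\right)\right) = 115 \left(-35 + \left(\frac{5}{3} - 71\right)\right) = 115 \left(-35 - \frac{208}{3}\right) = 115 \left(- \frac{313}{3}\right) = - \frac{35995}{3}$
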